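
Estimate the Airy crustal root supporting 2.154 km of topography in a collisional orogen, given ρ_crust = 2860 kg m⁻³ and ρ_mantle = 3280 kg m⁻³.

Balancing pressure at the compensation depth: the weight of the topography is balanced by the buoyancy of the root, ρ_c h = (ρ_m − ρ_c) r.
r = h · ρ_c / (ρ_m − ρ_c) = 2.154 km × 2860 / (3280 − 2860) = 14.7 km.

14.7 km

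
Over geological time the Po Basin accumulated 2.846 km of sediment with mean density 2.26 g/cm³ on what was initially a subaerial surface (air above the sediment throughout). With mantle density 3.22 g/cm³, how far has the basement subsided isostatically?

2 km

Subaerial load: s = t ρ_sed / ρ_m = 2.846 km × 2.26/3.22 = 2 km.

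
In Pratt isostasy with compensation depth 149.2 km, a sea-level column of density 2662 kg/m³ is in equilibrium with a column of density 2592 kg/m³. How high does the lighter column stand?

ρ_ref D = ρ (D + h) → h = D (ρ_ref − ρ)/ρ.
h = 149.2 km × (2662 − 2592)/2592 = 4.03 km.

4.03 km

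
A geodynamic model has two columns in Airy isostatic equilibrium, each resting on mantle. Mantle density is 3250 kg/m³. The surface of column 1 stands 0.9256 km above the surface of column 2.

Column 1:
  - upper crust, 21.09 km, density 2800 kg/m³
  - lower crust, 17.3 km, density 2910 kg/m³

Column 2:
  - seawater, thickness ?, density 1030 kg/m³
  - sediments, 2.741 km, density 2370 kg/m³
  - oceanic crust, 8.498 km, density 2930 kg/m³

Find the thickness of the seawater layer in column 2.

3.26 km

Take the compensation level at the base of the deeper column (depth z_c below the surface of column 1) and equate Σ ρ_i t_i down to z_c; mantle fills any gap and the z_c terms cancel.
Column 1: 21.09×2800 + 17.3×2910 + (z_c − 38.39)×3250
Column 2: 0.9256×0 + x×1030 + 2.741×2370 + 8.498×2930 + (z_c − 0.9256 − 11.239 − x)×3250
The z_c×3250 term appears on both sides and cancels. Collect the known terms of each column as K = Σ(ρt)_known − 3250 × (depth of known layers): K_1 = 109395 − 3250×38.39 = −15372.5; K_2 = 31395.31 − 3250×(0.9256 + 11.239) = −8139.64.
Balance: K_1 = K_2 − x×(3250 − 1030), so x = (K_2 − K_1)/(3250 − 1030) = 7232.86/2220 = 3.26 km.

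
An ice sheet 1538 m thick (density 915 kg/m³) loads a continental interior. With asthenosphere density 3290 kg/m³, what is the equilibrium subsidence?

428 m

For local isostatic compensation: the ice load ρ_ice t is balanced by mantle displaced below, ρ_m s.
s = t ρ_ice / ρ_m = 1538 m × 915/3290 = 428 m.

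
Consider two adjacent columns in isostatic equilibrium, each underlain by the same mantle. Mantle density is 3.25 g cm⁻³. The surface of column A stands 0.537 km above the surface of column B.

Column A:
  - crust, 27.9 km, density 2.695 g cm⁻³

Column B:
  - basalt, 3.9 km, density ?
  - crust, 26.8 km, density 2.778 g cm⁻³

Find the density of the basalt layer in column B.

Take the compensation level at the base of the deeper column (depth z_c below the surface of column A) and equate Σ ρ_i t_i down to z_c; mantle fills any gap and the z_c terms cancel.
Column A: 27.9×2.695 + (z_c − 27.9)×3.25
Column B: 0.537×0 + 3.9×ρ + 26.8×2.778 + (z_c − 0.537 − 30.7)×3.25
The z_c×3.25 term appears on both sides and cancels. Collect the known terms of each column as K = Σ(ρt)_known − 3.25 × (depth of known layers): K_A = 75.1905 − 3.25×27.9 = −15.4845; K_B = 74.4504 − 3.25×(0.537 + 30.7) = −27.06985.
Balance: K_A = K_B + 3.9×ρ, so ρ = (K_A − K_B)/3.9 = 11.5854/3.9 = 2.97 g cm⁻³.

2.97 g cm⁻³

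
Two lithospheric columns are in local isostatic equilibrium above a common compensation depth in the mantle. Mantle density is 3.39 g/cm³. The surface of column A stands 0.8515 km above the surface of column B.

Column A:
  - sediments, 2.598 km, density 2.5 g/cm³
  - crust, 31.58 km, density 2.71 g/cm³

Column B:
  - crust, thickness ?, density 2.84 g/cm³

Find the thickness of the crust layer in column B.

Take the compensation level at the base of the deeper column (depth z_c below the surface of column A) and equate Σ ρ_i t_i down to z_c; mantle fills any gap and the z_c terms cancel.
Column A: 2.598×2.5 + 31.58×2.71 + (z_c − 34.178)×3.39
Column B: 0.8515×0 + x×2.84 + (z_c − 0.8515 − 0 − x)×3.39
The z_c×3.39 term appears on both sides and cancels. Collect the known terms of each column as K = Σ(ρt)_known − 3.39 × (depth of known layers): K_A = 92.0768 − 3.39×34.178 = −23.78662; K_B = 0 − 3.39×(0.8515 + 0) = −2.886585.
Balance: K_A = K_B − x×(3.39 − 2.84), so x = (K_B − K_A)/(3.39 − 2.84) = 20.9/0.55 = 38 km.

38 km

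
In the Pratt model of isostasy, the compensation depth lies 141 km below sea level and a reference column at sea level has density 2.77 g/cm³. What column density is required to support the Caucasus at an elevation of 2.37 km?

Pratt balance: ρ_ref D = ρ (D + h).
ρ = ρ_ref D/(D + h) = 2.77 × 141 km/(141 km + 2.37 km) = 2.72 g/cm³.

2.72 g/cm³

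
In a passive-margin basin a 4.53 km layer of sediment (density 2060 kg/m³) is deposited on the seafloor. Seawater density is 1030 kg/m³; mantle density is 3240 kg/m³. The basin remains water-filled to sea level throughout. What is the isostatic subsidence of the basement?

Submarine loading: the sediment displaces seawater, and the subsidence is in turn flooded, so s (ρ_m − ρ_w) = t (ρ_sed − ρ_w).
s = 4.53 km × (2060 − 1030) / (3240 − 1030) = 2.11 km.

2.11 km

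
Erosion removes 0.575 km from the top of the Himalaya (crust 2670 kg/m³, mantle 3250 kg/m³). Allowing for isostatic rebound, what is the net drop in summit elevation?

0.103 km

Rebound u = e ρ_c/ρ_m = 0.575 km × 2670/3250 = 0.4724 km.
Net surface drop = e − u = 0.575 km − 0.4724 km = e (ρ_m − ρ_c)/ρ_m = 0.103 km.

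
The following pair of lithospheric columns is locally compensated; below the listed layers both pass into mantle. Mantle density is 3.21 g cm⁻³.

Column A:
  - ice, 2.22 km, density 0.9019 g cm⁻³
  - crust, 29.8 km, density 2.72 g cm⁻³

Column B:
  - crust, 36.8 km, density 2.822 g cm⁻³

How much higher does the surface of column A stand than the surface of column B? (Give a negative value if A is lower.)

For any compensation level in the mantle, the mantle terms cancel and isostasy reduces to e = (Σt_A − Σt_B) − (Σ(ρt)_A − Σ(ρt)_B) / ρ_m.
Σt_A = 32.02 km; Σt_B = 36.8 km; Σ(ρt)_A = 83.058218; Σ(ρt)_B = 103.8496 (in km·g cm⁻³).
e = (32.02 − 36.8) − (83.058218 − 103.8496) / 3.21 = 1.7 km.

1.7 km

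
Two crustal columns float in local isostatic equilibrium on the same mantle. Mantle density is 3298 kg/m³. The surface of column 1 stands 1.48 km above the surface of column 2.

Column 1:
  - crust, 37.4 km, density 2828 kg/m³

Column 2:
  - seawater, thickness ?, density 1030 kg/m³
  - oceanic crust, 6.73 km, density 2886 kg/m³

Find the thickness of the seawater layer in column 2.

4.38 km

Take the compensation level at the base of the deeper column (depth z_c below the surface of column 1) and equate Σ ρ_i t_i down to z_c; mantle fills any gap and the z_c terms cancel.
Column 1: 37.4×2828 + (z_c − 37.4)×3298
Column 2: 1.48×0 + x×1030 + 6.73×2886 + (z_c − 1.48 − 6.73 − x)×3298
The z_c×3298 term appears on both sides and cancels. Collect the known terms of each column as K = Σ(ρt)_known − 3298 × (depth of known layers): K_1 = 105767.2 − 3298×37.4 = −17578; K_2 = 19422.78 − 3298×(1.48 + 6.73) = −7653.8.
Balance: K_1 = K_2 − x×(3298 − 1030), so x = (K_2 − K_1)/(3298 − 1030) = 9924.2/2268 = 4.38 km.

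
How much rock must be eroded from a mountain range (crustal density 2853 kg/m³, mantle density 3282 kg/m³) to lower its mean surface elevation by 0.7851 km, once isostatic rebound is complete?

6.01 km

Net drop Δ = e − u = e − e ρ_c/ρ_m = e (ρ_m − ρ_c)/ρ_m.
e = Δ ρ_m/(ρ_m − ρ_c) = 0.7851 km × 3282/429 = 6.01 km.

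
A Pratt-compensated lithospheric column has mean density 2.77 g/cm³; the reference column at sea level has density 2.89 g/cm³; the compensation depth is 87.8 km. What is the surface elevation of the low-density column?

ρ_ref D = ρ (D + h) → h = D (ρ_ref − ρ)/ρ.
h = 87.8 km × (2.89 − 2.77)/2.77 = 3.8 km.

3.8 km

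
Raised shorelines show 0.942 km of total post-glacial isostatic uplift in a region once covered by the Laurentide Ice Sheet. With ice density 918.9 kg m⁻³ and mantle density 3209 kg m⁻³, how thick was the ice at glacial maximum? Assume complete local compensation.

u = t ρ_ice/ρ_m → t = u ρ_m/ρ_ice = 0.942 km × 3209/918.9 = 3.29 km.

3.29 km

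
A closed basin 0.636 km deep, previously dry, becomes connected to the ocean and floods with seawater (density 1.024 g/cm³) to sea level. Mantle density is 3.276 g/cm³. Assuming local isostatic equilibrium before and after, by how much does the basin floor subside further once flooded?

After flooding the water column is d + s deep. Its weight must equal the weight of mantle displaced by the extra subsidence s: (d + s) ρ_w = s ρ_m.
s = d ρ_w / (ρ_m − ρ_w) = 0.636 km × 1.024/(3.276 − 1.024) = 0.289 km.

0.289 km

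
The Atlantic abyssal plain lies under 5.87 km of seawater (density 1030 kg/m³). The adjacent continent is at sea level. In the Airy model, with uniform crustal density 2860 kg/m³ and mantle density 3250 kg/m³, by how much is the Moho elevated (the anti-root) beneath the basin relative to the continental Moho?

Isostatic balance requires: replacing crust with seawater at the top is compensated by replacing crust with mantle at the base: d (ρ_c − ρ_w) = a (ρ_m − ρ_c).
a = d (ρ_c − ρ_w)/(ρ_m − ρ_c) = 5.87 km × 1830/390 = 27.5 km.

27.5 km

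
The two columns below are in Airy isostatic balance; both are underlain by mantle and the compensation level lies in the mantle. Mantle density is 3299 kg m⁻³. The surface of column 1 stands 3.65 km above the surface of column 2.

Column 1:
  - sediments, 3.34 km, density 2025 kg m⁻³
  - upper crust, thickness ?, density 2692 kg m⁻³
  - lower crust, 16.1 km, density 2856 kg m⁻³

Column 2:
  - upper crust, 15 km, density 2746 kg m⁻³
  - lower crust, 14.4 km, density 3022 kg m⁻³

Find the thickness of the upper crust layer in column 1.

Take the compensation level at the base of the deeper column (depth z_c below the surface of column 1) and equate Σ ρ_i t_i down to z_c; mantle fills any gap and the z_c terms cancel.
Column 1: 3.34×2025 + x×2692 + 16.1×2856 + (z_c − 19.44 − x)×3299
Column 2: 3.65×0 + 15×2746 + 14.4×3022 + (z_c − 3.65 − 29.4)×3299
The z_c×3299 term appears on both sides and cancels. Collect the known terms of each column as K = Σ(ρt)_known − 3299 × (depth of known layers): K_1 = 52745.1 − 3299×19.44 = −11387.46; K_2 = 84706.8 − 3299×(3.65 + 29.4) = −24325.15.
Balance: K_1 − x×(3299 − 2692) = K_2, so x = (K_1 − K_2)/(3299 − 2692) = 12937.7/607 = 21.3 km.

21.3 km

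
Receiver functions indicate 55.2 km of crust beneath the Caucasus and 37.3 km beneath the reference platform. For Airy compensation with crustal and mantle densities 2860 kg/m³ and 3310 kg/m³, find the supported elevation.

Excess crust Δ = 55.2 km − 37.3 km = 17.9 km, split between elevation h and root r with h + r = Δ.
Airy balance ρ_c h = (ρ_m − ρ_c) r gives r = h ρ_c/(ρ_m − ρ_c), so h (1 + ρ_c/(ρ_m − ρ_c)) = Δ, i.e. h = Δ (ρ_m − ρ_c)/ρ_m.
h = 17.9 km × 450/3310 = 2.43 km.

2.43 km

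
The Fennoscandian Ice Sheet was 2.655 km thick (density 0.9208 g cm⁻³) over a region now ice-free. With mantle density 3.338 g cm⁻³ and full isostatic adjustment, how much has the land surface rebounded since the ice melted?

0.732 km

Removing the load lets mantle flow back in; uplift u satisfies ρ_ice t = ρ_m u.
u = t ρ_ice/ρ_m = 2.655 km × 0.9208/3.338 = 0.732 km.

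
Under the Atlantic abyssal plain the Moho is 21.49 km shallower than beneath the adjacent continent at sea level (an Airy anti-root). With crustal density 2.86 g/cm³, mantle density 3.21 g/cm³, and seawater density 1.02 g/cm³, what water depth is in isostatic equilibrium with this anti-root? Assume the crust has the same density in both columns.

4.09 km

Replacing a thickness d of crust by seawater at the top must be balanced by replacing crust with mantle at the base: d (ρ_c − ρ_w) = a (ρ_m − ρ_c).
d = a (ρ_m − ρ_c)/(ρ_c − ρ_w) = 21.49 km × 0.35/1.84 = 4.09 km.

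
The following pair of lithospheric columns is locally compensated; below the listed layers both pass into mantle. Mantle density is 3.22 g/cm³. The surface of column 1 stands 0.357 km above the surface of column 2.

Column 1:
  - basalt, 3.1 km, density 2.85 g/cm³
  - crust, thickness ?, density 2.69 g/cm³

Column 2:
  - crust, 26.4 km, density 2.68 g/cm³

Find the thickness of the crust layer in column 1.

26.9 km

Take the compensation level at the base of the deeper column (depth z_c below the surface of column 1) and equate Σ ρ_i t_i down to z_c; mantle fills any gap and the z_c terms cancel.
Column 1: 3.1×2.85 + x×2.69 + (z_c − 3.1 − x)×3.22
Column 2: 0.357×0 + 26.4×2.68 + (z_c − 0.357 − 26.4)×3.22
The z_c×3.22 term appears on both sides and cancels. Collect the known terms of each column as K = Σ(ρt)_known − 3.22 × (depth of known layers): K_1 = 8.835 − 3.22×3.1 = −1.147; K_2 = 70.752 − 3.22×(0.357 + 26.4) = −15.40554.
Balance: K_1 − x×(3.22 − 2.69) = K_2, so x = (K_1 − K_2)/(3.22 − 2.69) = 14.2585/0.53 = 26.9 km.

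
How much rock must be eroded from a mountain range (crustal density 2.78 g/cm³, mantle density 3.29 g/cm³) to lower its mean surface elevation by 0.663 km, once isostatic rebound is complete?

Net drop Δ = e − u = e − e ρ_c/ρ_m = e (ρ_m − ρ_c)/ρ_m.
e = Δ ρ_m/(ρ_m − ρ_c) = 0.663 km × 3.29/0.51 = 4.28 km.

4.28 km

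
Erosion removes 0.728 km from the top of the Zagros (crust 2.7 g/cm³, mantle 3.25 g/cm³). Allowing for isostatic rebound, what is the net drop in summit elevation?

0.123 km

Rebound u = e ρ_c/ρ_m = 0.728 km × 2.7/3.25 = 0.6048 km.
Net surface drop = e − u = 0.728 km − 0.6048 km = e (ρ_m − ρ_c)/ρ_m = 0.123 km.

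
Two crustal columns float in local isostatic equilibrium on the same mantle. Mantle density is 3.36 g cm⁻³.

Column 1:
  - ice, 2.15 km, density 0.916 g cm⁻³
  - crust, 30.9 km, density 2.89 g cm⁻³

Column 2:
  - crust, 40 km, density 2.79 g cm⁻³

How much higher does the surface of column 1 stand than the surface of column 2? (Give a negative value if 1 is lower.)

For any compensation level in the mantle, the mantle terms cancel and isostasy reduces to e = (Σt_1 − Σt_2) − (Σ(ρt)_1 − Σ(ρt)_2) / ρ_m.
Σt_1 = 33.05 km; Σt_2 = 40 km; Σ(ρt)_1 = 91.2704; Σ(ρt)_2 = 111.6 (in km·g cm⁻³).
e = (33.05 − 40) − (91.2704 − 111.6) / 3.36 = −0.9 km.

−0.9 km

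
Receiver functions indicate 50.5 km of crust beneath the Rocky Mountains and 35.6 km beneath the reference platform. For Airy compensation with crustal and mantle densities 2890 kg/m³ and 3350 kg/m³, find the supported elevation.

Excess crust Δ = 50.5 km − 35.6 km = 14.9 km, split between elevation h and root r with h + r = Δ.
Airy balance ρ_c h = (ρ_m − ρ_c) r gives r = h ρ_c/(ρ_m − ρ_c), so h (1 + ρ_c/(ρ_m − ρ_c)) = Δ, i.e. h = Δ (ρ_m − ρ_c)/ρ_m.
h = 14.9 km × 460/3350 = 2.05 km.

2.05 km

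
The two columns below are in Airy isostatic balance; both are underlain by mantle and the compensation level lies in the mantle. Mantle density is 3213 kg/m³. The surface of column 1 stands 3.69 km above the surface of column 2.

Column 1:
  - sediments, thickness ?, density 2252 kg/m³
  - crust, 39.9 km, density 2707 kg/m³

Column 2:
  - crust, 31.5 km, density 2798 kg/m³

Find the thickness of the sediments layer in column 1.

4.93 km

Take the compensation level at the base of the deeper column (depth z_c below the surface of column 1) and equate Σ ρ_i t_i down to z_c; mantle fills any gap and the z_c terms cancel.
Column 1: x×2252 + 39.9×2707 + (z_c − 39.9 − x)×3213
Column 2: 3.69×0 + 31.5×2798 + (z_c − 3.69 − 31.5)×3213
The z_c×3213 term appears on both sides and cancels. Collect the known terms of each column as K = Σ(ρt)_known − 3213 × (depth of known layers): K_1 = 108009.3 − 3213×39.9 = −20189.4; K_2 = 88137 − 3213×(3.69 + 31.5) = −24928.47.
Balance: K_1 − x×(3213 − 2252) = K_2, so x = (K_1 − K_2)/(3213 − 2252) = 4739.07/961 = 4.93 km.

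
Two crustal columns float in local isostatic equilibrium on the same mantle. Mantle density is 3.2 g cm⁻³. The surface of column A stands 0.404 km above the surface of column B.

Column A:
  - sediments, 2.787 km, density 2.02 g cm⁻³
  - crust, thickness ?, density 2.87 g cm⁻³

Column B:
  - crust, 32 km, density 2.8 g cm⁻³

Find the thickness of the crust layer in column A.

32.7 km

Take the compensation level at the base of the deeper column (depth z_c below the surface of column A) and equate Σ ρ_i t_i down to z_c; mantle fills any gap and the z_c terms cancel.
Column A: 2.787×2.02 + x×2.87 + (z_c − 2.787 − x)×3.2
Column B: 0.404×0 + 32×2.8 + (z_c − 0.404 − 32)×3.2
The z_c×3.2 term appears on both sides and cancels. Collect the known terms of each column as K = Σ(ρt)_known − 3.2 × (depth of known layers): K_A = 5.62974 − 3.2×2.787 = −3.28866; K_B = 89.6 − 3.2×(0.404 + 32) = −14.0928.
Balance: K_A − x×(3.2 − 2.87) = K_B, so x = (K_A − K_B)/(3.2 − 2.87) = 10.8041/0.33 = 32.7 km.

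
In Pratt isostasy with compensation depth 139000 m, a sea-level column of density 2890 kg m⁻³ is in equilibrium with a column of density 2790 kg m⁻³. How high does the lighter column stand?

ρ_ref D = ρ (D + h) → h = D (ρ_ref − ρ)/ρ.
h = 139000 m × (2890 − 2790)/2790 = 4980 m.

4980 m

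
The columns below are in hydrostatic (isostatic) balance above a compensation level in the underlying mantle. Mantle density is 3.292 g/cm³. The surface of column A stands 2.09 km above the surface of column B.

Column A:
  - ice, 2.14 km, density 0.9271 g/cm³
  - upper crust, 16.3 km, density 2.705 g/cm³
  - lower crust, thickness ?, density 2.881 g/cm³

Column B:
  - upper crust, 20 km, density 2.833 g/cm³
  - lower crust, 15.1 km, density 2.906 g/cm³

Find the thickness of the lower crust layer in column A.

Take the compensation level at the base of the deeper column (depth z_c below the surface of column A) and equate Σ ρ_i t_i down to z_c; mantle fills any gap and the z_c terms cancel.
Column A: 2.14×0.9271 + 16.3×2.705 + x×2.881 + (z_c − 18.44 − x)×3.292
Column B: 2.09×0 + 20×2.833 + 15.1×2.906 + (z_c − 2.09 − 35.1)×3.292
The z_c×3.292 term appears on both sides and cancels. Collect the known terms of each column as K = Σ(ρt)_known − 3.292 × (depth of known layers): K_A = 46.075494 − 3.292×18.44 = −14.628986; K_B = 100.5406 − 3.292×(2.09 + 35.1) = −21.88888.
Balance: K_A − x×(3.292 − 2.881) = K_B, so x = (K_A − K_B)/(3.292 − 2.881) = 7.25989/0.411 = 17.7 km.

17.7 km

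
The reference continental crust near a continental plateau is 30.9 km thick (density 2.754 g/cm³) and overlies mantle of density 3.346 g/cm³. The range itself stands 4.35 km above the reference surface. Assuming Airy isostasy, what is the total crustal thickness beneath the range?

55.5 km

Root depth r = h ρ_c / (ρ_m − ρ_c) = 4.35 km × 2.754 / 0.592 = 20.24 km.
Total thickness = T + h + r = 30.9 km + 4.35 km + 20.24 km = 55.5 km.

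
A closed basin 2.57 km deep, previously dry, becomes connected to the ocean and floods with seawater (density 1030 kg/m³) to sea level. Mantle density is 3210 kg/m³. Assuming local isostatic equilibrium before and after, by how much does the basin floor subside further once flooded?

1.21 km

After flooding the water column is d + s deep. Its weight must equal the weight of mantle displaced by the extra subsidence s: (d + s) ρ_w = s ρ_m.
s = d ρ_w / (ρ_m − ρ_w) = 2.57 km × 1030/(3210 − 1030) = 1.21 km.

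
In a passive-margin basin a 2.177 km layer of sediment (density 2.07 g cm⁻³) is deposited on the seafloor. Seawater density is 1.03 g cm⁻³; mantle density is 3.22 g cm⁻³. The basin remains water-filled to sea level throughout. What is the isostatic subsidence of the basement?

1.03 km

Submarine loading: the sediment displaces seawater, and the subsidence is in turn flooded, so s (ρ_m − ρ_w) = t (ρ_sed − ρ_w).
s = 2.177 km × (2.07 − 1.03) / (3.22 − 1.03) = 1.03 km.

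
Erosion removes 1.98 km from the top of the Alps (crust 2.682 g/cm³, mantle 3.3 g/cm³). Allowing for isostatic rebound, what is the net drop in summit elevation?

Rebound u = e ρ_c/ρ_m = 1.98 km × 2.682/3.3 = 1.609 km.
Net surface drop = e − u = 1.98 km − 1.609 km = e (ρ_m − ρ_c)/ρ_m = 0.371 km.

0.371 km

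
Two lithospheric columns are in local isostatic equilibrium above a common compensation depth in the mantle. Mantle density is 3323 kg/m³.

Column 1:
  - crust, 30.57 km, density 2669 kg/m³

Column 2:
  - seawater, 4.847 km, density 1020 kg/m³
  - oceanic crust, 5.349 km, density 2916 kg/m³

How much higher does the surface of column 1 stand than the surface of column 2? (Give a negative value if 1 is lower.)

2 km

For any compensation level in the mantle, the mantle terms cancel and isostasy reduces to e = (Σt_1 − Σt_2) − (Σ(ρt)_1 − Σ(ρt)_2) / ρ_m.
Σt_1 = 30.57 km; Σt_2 = 10.196 km; Σ(ρt)_1 = 81591.33; Σ(ρt)_2 = 20541.624 (in km·kg/m³).
e = (30.57 − 10.196) − (81591.33 − 20541.624) / 3323 = 2 km.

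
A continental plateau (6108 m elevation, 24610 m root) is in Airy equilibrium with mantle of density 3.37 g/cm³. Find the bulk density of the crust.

2.7 g/cm³

ρ_c h = (ρ_m − ρ_c) r → ρ_c (h + r) = ρ_m r → ρ_c = ρ_m r / (h + r).
ρ_c = 3.37 × 24610 m / (6108 m + 24610 m) = 2.7 g/cm³.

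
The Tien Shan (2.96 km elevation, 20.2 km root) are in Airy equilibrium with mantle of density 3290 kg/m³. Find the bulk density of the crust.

ρ_c h = (ρ_m − ρ_c) r → ρ_c (h + r) = ρ_m r → ρ_c = ρ_m r / (h + r).
ρ_c = 3290 × 20.2 km / (2.96 km + 20.2 km) = 2870 kg/m³.

2870 kg/m³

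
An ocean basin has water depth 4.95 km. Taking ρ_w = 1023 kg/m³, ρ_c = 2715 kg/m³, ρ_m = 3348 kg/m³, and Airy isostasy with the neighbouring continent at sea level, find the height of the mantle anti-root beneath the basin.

By Archimedes' principle applied to the lithosphere: replacing crust with seawater at the top is compensated by replacing crust with mantle at the base: d (ρ_c − ρ_w) = a (ρ_m − ρ_c).
a = d (ρ_c − ρ_w)/(ρ_m − ρ_c) = 4.95 km × 1692/633 = 13.2 km.

13.2 km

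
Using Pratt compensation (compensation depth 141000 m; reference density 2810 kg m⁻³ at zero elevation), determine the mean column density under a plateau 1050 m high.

2790 kg m⁻³

Pratt balance: ρ_ref D = ρ (D + h).
ρ = ρ_ref D/(D + h) = 2810 × 141000 m/(141000 m + 1050 m) = 2790 kg m⁻³.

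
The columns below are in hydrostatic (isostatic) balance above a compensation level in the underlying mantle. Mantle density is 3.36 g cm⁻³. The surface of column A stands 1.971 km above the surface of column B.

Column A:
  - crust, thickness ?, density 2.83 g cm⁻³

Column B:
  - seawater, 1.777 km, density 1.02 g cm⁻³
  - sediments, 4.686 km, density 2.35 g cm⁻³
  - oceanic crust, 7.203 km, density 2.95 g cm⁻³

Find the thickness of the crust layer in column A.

34.8 km

Take the compensation level at the base of the deeper column (depth z_c below the surface of column A) and equate Σ ρ_i t_i down to z_c; mantle fills any gap and the z_c terms cancel.
Column A: x×2.83 + (z_c − 0 − x)×3.36
Column B: 1.971×0 + 1.777×1.02 + 4.686×2.35 + 7.203×2.95 + (z_c − 1.971 − 13.666)×3.36
The z_c×3.36 term appears on both sides and cancels. Collect the known terms of each column as K = Σ(ρt)_known − 3.36 × (depth of known layers): K_A = 0 − 3.36×0 = 0; K_B = 34.07349 − 3.36×(1.971 + 13.666) = −18.46683.
Balance: K_A − x×(3.36 − 2.83) = K_B, so x = (K_A − K_B)/(3.36 − 2.83) = 18.4668/0.53 = 34.8 km.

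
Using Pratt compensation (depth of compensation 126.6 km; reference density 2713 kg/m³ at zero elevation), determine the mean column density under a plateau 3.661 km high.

2640 kg/m³

Pratt balance: ρ_ref D = ρ (D + h).
ρ = ρ_ref D/(D + h) = 2713 × 126.6 km/(126.6 km + 3.661 km) = 2640 kg/m³.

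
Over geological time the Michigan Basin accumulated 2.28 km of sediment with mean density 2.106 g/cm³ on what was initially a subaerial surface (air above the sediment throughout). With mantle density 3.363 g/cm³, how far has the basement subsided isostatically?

1.43 km

Subaerial load: s = t ρ_sed / ρ_m = 2.28 km × 2.106/3.363 = 1.43 km.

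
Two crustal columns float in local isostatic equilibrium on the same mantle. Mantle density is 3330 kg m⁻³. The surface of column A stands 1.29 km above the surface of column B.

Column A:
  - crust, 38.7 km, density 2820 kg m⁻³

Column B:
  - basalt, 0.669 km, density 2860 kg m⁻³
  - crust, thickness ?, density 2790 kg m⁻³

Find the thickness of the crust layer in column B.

Take the compensation level at the base of the deeper column (depth z_c below the surface of column A) and equate Σ ρ_i t_i down to z_c; mantle fills any gap and the z_c terms cancel.
Column A: 38.7×2820 + (z_c − 38.7)×3330
Column B: 1.29×0 + 0.669×2860 + x×2790 + (z_c − 1.29 − 0.669 − x)×3330
The z_c×3330 term appears on both sides and cancels. Collect the known terms of each column as K = Σ(ρt)_known − 3330 × (depth of known layers): K_A = 109134 − 3330×38.7 = −19737; K_B = 1913.34 − 3330×(1.29 + 0.669) = −4610.13.
Balance: K_A = K_B − x×(3330 − 2790), so x = (K_B − K_A)/(3330 − 2790) = 15126.9/540 = 28 km.

28 km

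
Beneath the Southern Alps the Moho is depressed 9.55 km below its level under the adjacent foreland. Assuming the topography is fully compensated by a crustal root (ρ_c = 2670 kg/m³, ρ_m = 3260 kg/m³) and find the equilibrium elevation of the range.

2.11 km

Balancing pressure at the compensation depth: ρ_c h = (ρ_m − ρ_c) r.
h = r (ρ_m − ρ_c) / ρ_c = 9.55 km × (3260 − 2670) / 2670 = 2.11 km.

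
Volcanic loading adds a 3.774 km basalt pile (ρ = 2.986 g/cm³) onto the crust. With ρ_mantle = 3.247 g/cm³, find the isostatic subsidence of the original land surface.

Subaerial loading: s = t ρ_load / ρ_m.
s = 3.774 km × 2.986/3.247 = 3.47 km.

3.47 km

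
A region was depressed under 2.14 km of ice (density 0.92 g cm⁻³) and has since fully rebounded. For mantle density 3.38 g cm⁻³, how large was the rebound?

Removing the load lets mantle flow back in; uplift u satisfies ρ_ice t = ρ_m u.
u = t ρ_ice/ρ_m = 2.14 km × 0.92/3.38 = 0.582 km.

0.582 km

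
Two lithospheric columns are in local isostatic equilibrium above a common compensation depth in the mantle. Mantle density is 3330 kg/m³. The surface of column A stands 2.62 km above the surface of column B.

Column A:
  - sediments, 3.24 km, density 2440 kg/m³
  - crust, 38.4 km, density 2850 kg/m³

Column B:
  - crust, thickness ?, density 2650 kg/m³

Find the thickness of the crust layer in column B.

Take the compensation level at the base of the deeper column (depth z_c below the surface of column A) and equate Σ ρ_i t_i down to z_c; mantle fills any gap and the z_c terms cancel.
Column A: 3.24×2440 + 38.4×2850 + (z_c − 41.64)×3330
Column B: 2.62×0 + x×2650 + (z_c − 2.62 − 0 − x)×3330
The z_c×3330 term appears on both sides and cancels. Collect the known terms of each column as K = Σ(ρt)_known − 3330 × (depth of known layers): K_A = 117345.6 − 3330×41.64 = −21315.6; K_B = 0 − 3330×(2.62 + 0) = −8724.6.
Balance: K_A = K_B − x×(3330 − 2650), so x = (K_B − K_A)/(3330 − 2650) = 12591/680 = 18.5 km.

18.5 km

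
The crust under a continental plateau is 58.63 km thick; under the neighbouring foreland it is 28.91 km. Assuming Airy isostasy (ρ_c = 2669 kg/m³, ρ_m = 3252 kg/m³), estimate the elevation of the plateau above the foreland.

5.33 km

Excess crust Δ = 58.63 km − 28.91 km = 29.72 km, split between elevation h and root r with h + r = Δ.
Airy balance ρ_c h = (ρ_m − ρ_c) r gives r = h ρ_c/(ρ_m − ρ_c), so h (1 + ρ_c/(ρ_m − ρ_c)) = Δ, i.e. h = Δ (ρ_m − ρ_c)/ρ_m.
h = 29.72 km × 583/3252 = 5.33 km.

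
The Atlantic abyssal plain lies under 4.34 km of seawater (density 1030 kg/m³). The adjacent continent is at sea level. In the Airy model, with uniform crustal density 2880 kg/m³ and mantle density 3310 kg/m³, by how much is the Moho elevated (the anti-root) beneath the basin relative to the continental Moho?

18.7 km

In Airy isostatic equilibrium: replacing crust with seawater at the top is compensated by replacing crust with mantle at the base: d (ρ_c − ρ_w) = a (ρ_m − ρ_c).
a = d (ρ_c − ρ_w)/(ρ_m − ρ_c) = 4.34 km × 1850/430 = 18.7 km.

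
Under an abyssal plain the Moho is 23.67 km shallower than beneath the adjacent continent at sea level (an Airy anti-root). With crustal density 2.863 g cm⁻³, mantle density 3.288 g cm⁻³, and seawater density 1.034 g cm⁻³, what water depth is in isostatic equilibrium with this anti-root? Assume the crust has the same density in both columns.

Replacing a thickness d of crust by seawater at the top must be balanced by replacing crust with mantle at the base: d (ρ_c − ρ_w) = a (ρ_m − ρ_c).
d = a (ρ_m − ρ_c)/(ρ_c − ρ_w) = 23.67 km × 0.425/1.829 = 5.5 km.

5.5 km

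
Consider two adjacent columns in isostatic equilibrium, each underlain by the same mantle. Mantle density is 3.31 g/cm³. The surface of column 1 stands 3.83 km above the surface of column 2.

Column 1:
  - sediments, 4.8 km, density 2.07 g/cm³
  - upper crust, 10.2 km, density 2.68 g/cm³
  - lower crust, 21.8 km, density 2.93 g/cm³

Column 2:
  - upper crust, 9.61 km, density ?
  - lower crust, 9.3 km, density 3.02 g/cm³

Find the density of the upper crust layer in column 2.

2.76 g/cm³

Take the compensation level at the base of the deeper column (depth z_c below the surface of column 1) and equate Σ ρ_i t_i down to z_c; mantle fills any gap and the z_c terms cancel.
Column 1: 4.8×2.07 + 10.2×2.68 + 21.8×2.93 + (z_c − 36.8)×3.31
Column 2: 3.83×0 + 9.61×ρ + 9.3×3.02 + (z_c − 3.83 − 18.91)×3.31
The z_c×3.31 term appears on both sides and cancels. Collect the known terms of each column as K = Σ(ρt)_known − 3.31 × (depth of known layers): K_1 = 101.146 − 3.31×36.8 = −20.662; K_2 = 28.086 − 3.31×(3.83 + 18.91) = −47.1834.
Balance: K_1 = K_2 + 9.61×ρ, so ρ = (K_1 − K_2)/9.61 = 26.5214/9.61 = 2.76 g/cm³.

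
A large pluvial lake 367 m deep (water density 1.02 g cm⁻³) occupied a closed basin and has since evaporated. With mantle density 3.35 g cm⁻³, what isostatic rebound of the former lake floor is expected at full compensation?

112 m

u = d ρ_w/ρ_m = 367 m × 1.02/3.35 = 112 m.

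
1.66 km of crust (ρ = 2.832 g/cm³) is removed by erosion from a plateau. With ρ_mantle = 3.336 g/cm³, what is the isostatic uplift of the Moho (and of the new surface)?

Unloading: uplift u = e ρ_c/ρ_m = 1.66 km × 2.832/3.336 = 1.41 km.

1.41 km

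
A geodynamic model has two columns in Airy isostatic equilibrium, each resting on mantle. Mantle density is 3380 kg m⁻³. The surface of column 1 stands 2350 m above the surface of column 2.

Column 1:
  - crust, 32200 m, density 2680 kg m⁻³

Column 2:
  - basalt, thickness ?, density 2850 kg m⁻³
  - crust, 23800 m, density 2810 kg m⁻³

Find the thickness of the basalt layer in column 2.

1950 m

Take the compensation level at the base of the deeper column (depth z_c below the surface of column 1) and equate Σ ρ_i t_i down to z_c; mantle fills any gap and the z_c terms cancel.
Column 1: 32200×2680 + (z_c − 32200)×3380
Column 2: 2350×0 + x×2850 + 23800×2810 + (z_c − 2350 − 23800 − x)×3380
The z_c×3380 term appears on both sides and cancels. Collect the known terms of each column as K = Σ(ρt)_known − 3380 × (depth of known layers): K_1 = 86296000 − 3380×32200 = −22540000; K_2 = 66878000 − 3380×(2350 + 23800) = −21509000.
Balance: K_1 = K_2 − x×(3380 − 2850), so x = (K_2 − K_1)/(3380 − 2850) = 1031000/530 = 1950 m.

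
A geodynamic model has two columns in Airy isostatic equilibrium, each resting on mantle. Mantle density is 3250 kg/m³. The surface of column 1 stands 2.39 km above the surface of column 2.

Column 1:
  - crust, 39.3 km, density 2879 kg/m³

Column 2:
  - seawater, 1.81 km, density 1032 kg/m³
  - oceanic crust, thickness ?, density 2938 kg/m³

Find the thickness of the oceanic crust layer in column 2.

Take the compensation level at the base of the deeper column (depth z_c below the surface of column 1) and equate Σ ρ_i t_i down to z_c; mantle fills any gap and the z_c terms cancel.
Column 1: 39.3×2879 + (z_c − 39.3)×3250
Column 2: 2.39×0 + 1.81×1032 + x×2938 + (z_c − 2.39 − 1.81 − x)×3250
The z_c×3250 term appears on both sides and cancels. Collect the known terms of each column as K = Σ(ρt)_known − 3250 × (depth of known layers): K_1 = 113144.7 − 3250×39.3 = −14580.3; K_2 = 1867.92 − 3250×(2.39 + 1.81) = −11782.08.
Balance: K_1 = K_2 − x×(3250 − 2938), so x = (K_2 − K_1)/(3250 − 2938) = 2798.22/312 = 8.97 km.

8.97 km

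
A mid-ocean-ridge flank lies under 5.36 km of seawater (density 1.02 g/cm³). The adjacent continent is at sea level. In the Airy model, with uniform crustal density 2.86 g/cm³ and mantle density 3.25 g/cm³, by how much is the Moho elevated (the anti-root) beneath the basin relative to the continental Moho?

In Airy isostatic equilibrium: replacing crust with seawater at the top is compensated by replacing crust with mantle at the base: d (ρ_c − ρ_w) = a (ρ_m − ρ_c).
a = d (ρ_c − ρ_w)/(ρ_m − ρ_c) = 5.36 km × 1.84/0.39 = 25.3 km.

25.3 km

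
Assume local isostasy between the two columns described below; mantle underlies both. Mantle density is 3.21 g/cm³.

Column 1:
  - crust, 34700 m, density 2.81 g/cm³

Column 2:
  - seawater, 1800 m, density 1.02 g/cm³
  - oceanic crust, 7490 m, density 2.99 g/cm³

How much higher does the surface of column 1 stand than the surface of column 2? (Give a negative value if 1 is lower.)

2580 m

For any compensation level in the mantle, the mantle terms cancel and isostasy reduces to e = (Σt_1 − Σt_2) − (Σ(ρt)_1 − Σ(ρt)_2) / ρ_m.
Σt_1 = 34700 m; Σt_2 = 9290 m; Σ(ρt)_1 = 97507; Σ(ρt)_2 = 24231.1 (in m·g/cm³).
e = (34700 − 9290) − (97507 − 24231.1) / 3.21 = 2580 m.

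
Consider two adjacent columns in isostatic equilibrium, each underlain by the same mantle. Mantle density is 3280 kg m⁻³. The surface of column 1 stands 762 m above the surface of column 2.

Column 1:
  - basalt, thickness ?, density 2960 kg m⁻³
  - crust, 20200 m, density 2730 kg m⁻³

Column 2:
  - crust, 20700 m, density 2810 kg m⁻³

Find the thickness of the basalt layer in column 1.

Take the compensation level at the base of the deeper column (depth z_c below the surface of column 1) and equate Σ ρ_i t_i down to z_c; mantle fills any gap and the z_c terms cancel.
Column 1: x×2960 + 20200×2730 + (z_c − 20200 − x)×3280
Column 2: 762×0 + 20700×2810 + (z_c − 762 − 20700)×3280
The z_c×3280 term appears on both sides and cancels. Collect the known terms of each column as K = Σ(ρt)_known − 3280 × (depth of known layers): K_1 = 55146000 − 3280×20200 = −11110000; K_2 = 58167000 − 3280×(762 + 20700) = −12228360.
Balance: K_1 − x×(3280 − 2960) = K_2, so x = (K_1 − K_2)/(3280 − 2960) = 1118360/320 = 3490 m.

3490 m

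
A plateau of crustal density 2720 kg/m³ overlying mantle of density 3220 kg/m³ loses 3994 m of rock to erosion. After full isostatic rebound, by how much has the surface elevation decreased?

Rebound u = e ρ_c/ρ_m = 3994 m × 2720/3220 = 3374 m.
Net surface drop = e − u = 3994 m − 3374 m = e (ρ_m − ρ_c)/ρ_m = 620 m.

620 m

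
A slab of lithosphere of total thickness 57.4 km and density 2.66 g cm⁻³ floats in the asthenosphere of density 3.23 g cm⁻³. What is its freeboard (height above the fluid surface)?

Floating equilibrium: submerged depth d = t ρ_obj/ρ_fluid = 57.4 km × 2.66/3.23 = 47.27 km.
Freeboard = t − d = 57.4 km − 47.27 km = 10.1 km.

10.1 km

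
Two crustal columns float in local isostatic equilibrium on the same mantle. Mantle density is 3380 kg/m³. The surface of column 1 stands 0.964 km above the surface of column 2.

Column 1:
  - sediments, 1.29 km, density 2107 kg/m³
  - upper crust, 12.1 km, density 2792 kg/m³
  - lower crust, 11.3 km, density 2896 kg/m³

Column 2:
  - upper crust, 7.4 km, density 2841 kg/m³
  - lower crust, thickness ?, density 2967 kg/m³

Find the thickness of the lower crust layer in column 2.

Take the compensation level at the base of the deeper column (depth z_c below the surface of column 1) and equate Σ ρ_i t_i down to z_c; mantle fills any gap and the z_c terms cancel.
Column 1: 1.29×2107 + 12.1×2792 + 11.3×2896 + (z_c − 24.69)×3380
Column 2: 0.964×0 + 7.4×2841 + x×2967 + (z_c − 0.964 − 7.4 − x)×3380
The z_c×3380 term appears on both sides and cancels. Collect the known terms of each column as K = Σ(ρt)_known − 3380 × (depth of known layers): K_1 = 69226.03 − 3380×24.69 = −14226.17; K_2 = 21023.4 − 3380×(0.964 + 7.4) = −7246.92.
Balance: K_1 = K_2 − x×(3380 − 2967), so x = (K_2 − K_1)/(3380 − 2967) = 6979.25/413 = 16.9 km.

16.9 km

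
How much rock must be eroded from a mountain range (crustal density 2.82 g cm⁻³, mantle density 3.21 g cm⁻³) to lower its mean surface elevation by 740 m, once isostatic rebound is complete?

Net drop Δ = e − u = e − e ρ_c/ρ_m = e (ρ_m − ρ_c)/ρ_m.
e = Δ ρ_m/(ρ_m − ρ_c) = 740 m × 3.21/0.39 = 6090 m.

6090 m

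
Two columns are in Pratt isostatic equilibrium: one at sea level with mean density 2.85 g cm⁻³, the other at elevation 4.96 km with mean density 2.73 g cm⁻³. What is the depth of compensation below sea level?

113 km

ρ_ref D = ρ (D + h) → D (ρ_ref − ρ) = ρ h.
D = ρ h/(ρ_ref − ρ) = 2.73 × 4.96 km/(2.85 − 2.73) = 113 km.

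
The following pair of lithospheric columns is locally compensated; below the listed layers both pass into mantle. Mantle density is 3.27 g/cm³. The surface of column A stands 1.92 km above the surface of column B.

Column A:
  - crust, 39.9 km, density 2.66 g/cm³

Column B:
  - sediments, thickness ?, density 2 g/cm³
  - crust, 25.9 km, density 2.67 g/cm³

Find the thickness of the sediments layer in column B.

1.98 km

Take the compensation level at the base of the deeper column (depth z_c below the surface of column A) and equate Σ ρ_i t_i down to z_c; mantle fills any gap and the z_c terms cancel.
Column A: 39.9×2.66 + (z_c − 39.9)×3.27
Column B: 1.92×0 + x×2 + 25.9×2.67 + (z_c − 1.92 − 25.9 − x)×3.27
The z_c×3.27 term appears on both sides and cancels. Collect the known terms of each column as K = Σ(ρt)_known − 3.27 × (depth of known layers): K_A = 106.134 − 3.27×39.9 = −24.339; K_B = 69.153 − 3.27×(1.92 + 25.9) = −21.8184.
Balance: K_A = K_B − x×(3.27 − 2), so x = (K_B − K_A)/(3.27 − 2) = 2.5206/1.27 = 1.98 km.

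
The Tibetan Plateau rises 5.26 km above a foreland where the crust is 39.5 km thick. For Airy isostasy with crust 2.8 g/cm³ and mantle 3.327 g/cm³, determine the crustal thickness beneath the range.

Root depth r = h ρ_c / (ρ_m − ρ_c) = 5.26 km × 2.8 / 0.527 = 27.95 km.
Total thickness = T + h + r = 39.5 km + 5.26 km + 27.95 km = 72.7 km.

72.7 km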